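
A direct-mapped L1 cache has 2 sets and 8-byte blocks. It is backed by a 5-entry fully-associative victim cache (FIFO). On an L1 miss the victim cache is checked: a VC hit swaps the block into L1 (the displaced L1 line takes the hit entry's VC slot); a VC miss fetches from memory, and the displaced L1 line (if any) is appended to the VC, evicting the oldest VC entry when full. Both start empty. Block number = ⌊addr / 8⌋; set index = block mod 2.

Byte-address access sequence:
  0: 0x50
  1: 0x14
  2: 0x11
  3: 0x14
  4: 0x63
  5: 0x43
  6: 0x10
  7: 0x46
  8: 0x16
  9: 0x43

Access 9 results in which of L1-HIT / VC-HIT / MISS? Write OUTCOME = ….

0: 0x50 (blk 10, set 0) → MISS  vc=[]
1: 0x14 (blk 2, set 0) → MISS  vc=[10]
2: 0x11 (blk 2, set 0) → L1-HIT  vc=[10]
3: 0x14 (blk 2, set 0) → L1-HIT  vc=[10]
4: 0x63 (blk 12, set 0) → MISS  vc=[10, 2]
5: 0x43 (blk 8, set 0) → MISS  vc=[10, 2, 12]
6: 0x10 (blk 2, set 0) → VC-HIT  vc=[10, 8, 12]
7: 0x46 (blk 8, set 0) → VC-HIT  vc=[10, 2, 12]
8: 0x16 (blk 2, set 0) → VC-HIT  vc=[10, 8, 12]
9: 0x43 (blk 8, set 0) → VC-HIT  vc=[10, 2, 12]

OUTCOME = VC-HIT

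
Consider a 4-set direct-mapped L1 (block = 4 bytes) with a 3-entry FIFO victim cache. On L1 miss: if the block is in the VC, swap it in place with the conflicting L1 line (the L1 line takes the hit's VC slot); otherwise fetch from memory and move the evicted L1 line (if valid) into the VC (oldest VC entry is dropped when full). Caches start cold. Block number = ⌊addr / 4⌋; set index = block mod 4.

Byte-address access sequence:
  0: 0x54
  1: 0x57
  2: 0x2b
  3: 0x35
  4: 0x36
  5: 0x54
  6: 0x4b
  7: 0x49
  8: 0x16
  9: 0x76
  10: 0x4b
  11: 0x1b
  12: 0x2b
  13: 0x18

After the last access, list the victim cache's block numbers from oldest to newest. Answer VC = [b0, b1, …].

VC = [5, 18, 10]

#0 0x54→b21/s1 MISS; vc=[]
#1 0x57→b21/s1 L1-HIT; vc=[]
#2 0x2b→b10/s2 MISS; vc=[]
#3 0x35→b13/s1 MISS; vc=[21]
#4 0x36→b13/s1 L1-HIT; vc=[21]
#5 0x54→b21/s1 VC-HIT; vc=[13]
#6 0x4b→b18/s2 MISS; vc=[13,10]
#7 0x49→b18/s2 L1-HIT; vc=[13,10]
#8 0x16→b5/s1 MISS; vc=[13,10,21]
#9 0x76→b29/s1 MISS; vc=[10,21,5]
#10 0x4b→b18/s2 L1-HIT; vc=[10,21,5]
#11 0x1b→b6/s2 MISS; vc=[21,5,18]
#12 0x2b→b10/s2 MISS; vc=[5,18,6]
#13 0x18→b6/s2 VC-HIT; vc=[5,18,10]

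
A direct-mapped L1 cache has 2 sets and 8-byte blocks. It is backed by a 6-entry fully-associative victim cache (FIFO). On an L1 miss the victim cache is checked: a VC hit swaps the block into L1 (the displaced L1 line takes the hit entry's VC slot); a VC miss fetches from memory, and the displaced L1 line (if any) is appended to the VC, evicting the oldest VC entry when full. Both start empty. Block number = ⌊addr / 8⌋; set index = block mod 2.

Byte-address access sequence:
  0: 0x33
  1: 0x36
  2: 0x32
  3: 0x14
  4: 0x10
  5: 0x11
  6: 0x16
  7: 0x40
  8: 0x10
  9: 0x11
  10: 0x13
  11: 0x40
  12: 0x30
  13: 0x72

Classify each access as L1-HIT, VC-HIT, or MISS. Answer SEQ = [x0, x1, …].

#0 0x33→b6/s0 MISS; vc=[]
#1 0x36→b6/s0 L1-HIT; vc=[]
#2 0x32→b6/s0 L1-HIT; vc=[]
#3 0x14→b2/s0 MISS; vc=[6]
#4 0x10→b2/s0 L1-HIT; vc=[6]
#5 0x11→b2/s0 L1-HIT; vc=[6]
#6 0x16→b2/s0 L1-HIT; vc=[6]
#7 0x40→b8/s0 MISS; vc=[6,2]
#8 0x10→b2/s0 VC-HIT; vc=[6,8]
#9 0x11→b2/s0 L1-HIT; vc=[6,8]
#10 0x13→b2/s0 L1-HIT; vc=[6,8]
#11 0x40→b8/s0 VC-HIT; vc=[6,2]
#12 0x30→b6/s0 VC-HIT; vc=[8,2]
#13 0x72→b14/s0 MISS; vc=[8,2,6]

SEQ = [MISS, L1-HIT, L1-HIT, MISS, L1-HIT, L1-HIT, L1-HIT, MISS, VC-HIT, L1-HIT, L1-HIT, VC-HIT, VC-HIT, MISS]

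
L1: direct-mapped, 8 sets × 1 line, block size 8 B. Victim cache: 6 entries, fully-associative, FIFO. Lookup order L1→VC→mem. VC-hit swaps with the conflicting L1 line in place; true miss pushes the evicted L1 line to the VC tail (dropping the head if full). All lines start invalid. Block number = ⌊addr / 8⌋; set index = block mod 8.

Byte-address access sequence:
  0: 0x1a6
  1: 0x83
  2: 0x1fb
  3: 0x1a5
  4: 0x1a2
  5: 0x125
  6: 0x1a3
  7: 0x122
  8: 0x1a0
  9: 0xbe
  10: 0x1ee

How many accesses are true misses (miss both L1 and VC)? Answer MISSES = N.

0: 0x1a6 (blk 52, set 4) → MISS  vc=[]
1: 0x83 (blk 16, set 0) → MISS  vc=[]
2: 0x1fb (blk 63, set 7) → MISS  vc=[]
3: 0x1a5 (blk 52, set 4) → L1-HIT  vc=[]
4: 0x1a2 (blk 52, set 4) → L1-HIT  vc=[]
5: 0x125 (blk 36, set 4) → MISS  vc=[52]
6: 0x1a3 (blk 52, set 4) → VC-HIT  vc=[36]
7: 0x122 (blk 36, set 4) → VC-HIT  vc=[52]
8: 0x1a0 (blk 52, set 4) → VC-HIT  vc=[36]
9: 0xbe (blk 23, set 7) → MISS  vc=[36, 63]
10: 0x1ee (blk 61, set 5) → MISS  vc=[36, 63]

MISSES = 6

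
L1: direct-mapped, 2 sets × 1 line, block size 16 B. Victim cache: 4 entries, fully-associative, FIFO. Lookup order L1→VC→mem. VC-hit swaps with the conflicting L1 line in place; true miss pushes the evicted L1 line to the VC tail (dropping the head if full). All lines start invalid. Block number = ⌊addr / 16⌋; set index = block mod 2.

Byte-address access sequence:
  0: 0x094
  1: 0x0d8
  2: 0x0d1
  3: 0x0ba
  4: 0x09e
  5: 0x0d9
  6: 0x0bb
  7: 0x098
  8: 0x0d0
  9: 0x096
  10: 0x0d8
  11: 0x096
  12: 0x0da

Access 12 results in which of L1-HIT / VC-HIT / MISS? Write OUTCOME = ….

OUTCOME = VC-HIT

  [0] addr=0x94 blk=9 s=1: MISS | VC []
  [1] addr=0xd8 blk=13 s=1: MISS | VC [9]
  [2] addr=0xd1 blk=13 s=1: L1-HIT | VC [9]
  [3] addr=0xba blk=11 s=1: MISS | VC [9, 13]
  [4] addr=0x9e blk=9 s=1: VC-HIT | VC [11, 13]
  [5] addr=0xd9 blk=13 s=1: VC-HIT | VC [11, 9]
  [6] addr=0xbb blk=11 s=1: VC-HIT | VC [13, 9]
  [7] addr=0x98 blk=9 s=1: VC-HIT | VC [13, 11]
  [8] addr=0xd0 blk=13 s=1: VC-HIT | VC [9, 11]
  [9] addr=0x96 blk=9 s=1: VC-HIT | VC [13, 11]
  [10] addr=0xd8 blk=13 s=1: VC-HIT | VC [9, 11]
  [11] addr=0x96 blk=9 s=1: VC-HIT | VC [13, 11]
  [12] addr=0xda blk=13 s=1: VC-HIT | VC [9, 11]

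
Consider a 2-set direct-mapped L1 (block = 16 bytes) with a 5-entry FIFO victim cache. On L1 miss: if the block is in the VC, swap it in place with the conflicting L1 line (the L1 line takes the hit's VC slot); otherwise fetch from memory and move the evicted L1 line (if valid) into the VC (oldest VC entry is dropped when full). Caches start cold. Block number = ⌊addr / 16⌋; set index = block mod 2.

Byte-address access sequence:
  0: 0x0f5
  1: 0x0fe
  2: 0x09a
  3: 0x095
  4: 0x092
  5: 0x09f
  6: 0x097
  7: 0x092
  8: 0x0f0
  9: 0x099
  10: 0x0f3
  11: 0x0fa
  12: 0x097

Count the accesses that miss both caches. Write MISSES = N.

  [0] addr=0xf5 blk=15 s=1: MISS | VC []
  [1] addr=0xfe blk=15 s=1: L1-HIT | VC []
  [2] addr=0x9a blk=9 s=1: MISS | VC [15]
  [3] addr=0x95 blk=9 s=1: L1-HIT | VC [15]
  [4] addr=0x92 blk=9 s=1: L1-HIT | VC [15]
  [5] addr=0x9f blk=9 s=1: L1-HIT | VC [15]
  [6] addr=0x97 blk=9 s=1: L1-HIT | VC [15]
  [7] addr=0x92 blk=9 s=1: L1-HIT | VC [15]
  [8] addr=0xf0 blk=15 s=1: VC-HIT | VC [9]
  [9] addr=0x99 blk=9 s=1: VC-HIT | VC [15]
  [10] addr=0xf3 blk=15 s=1: VC-HIT | VC [9]
  [11] addr=0xfa blk=15 s=1: L1-HIT | VC [9]
  [12] addr=0x97 blk=9 s=1: VC-HIT | VC [15]

MISSES = 2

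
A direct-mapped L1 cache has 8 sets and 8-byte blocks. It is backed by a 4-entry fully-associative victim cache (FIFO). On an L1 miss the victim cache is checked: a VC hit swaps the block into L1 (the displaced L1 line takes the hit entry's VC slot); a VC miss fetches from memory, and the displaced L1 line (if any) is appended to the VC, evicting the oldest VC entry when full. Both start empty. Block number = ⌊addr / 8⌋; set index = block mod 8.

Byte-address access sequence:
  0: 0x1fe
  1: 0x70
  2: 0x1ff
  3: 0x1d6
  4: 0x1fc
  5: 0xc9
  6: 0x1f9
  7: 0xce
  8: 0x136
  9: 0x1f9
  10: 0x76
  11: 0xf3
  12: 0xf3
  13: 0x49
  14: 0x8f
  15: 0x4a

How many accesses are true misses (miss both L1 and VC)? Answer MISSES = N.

  [0] addr=0x1fe blk=63 s=7: MISS | VC []
  [1] addr=0x70 blk=14 s=6: MISS | VC []
  [2] addr=0x1ff blk=63 s=7: L1-HIT | VC []
  [3] addr=0x1d6 blk=58 s=2: MISS | VC []
  [4] addr=0x1fc blk=63 s=7: L1-HIT | VC []
  [5] addr=0xc9 blk=25 s=1: MISS | VC []
  [6] addr=0x1f9 blk=63 s=7: L1-HIT | VC []
  [7] addr=0xce blk=25 s=1: L1-HIT | VC []
  [8] addr=0x136 blk=38 s=6: MISS | VC [14]
  [9] addr=0x1f9 blk=63 s=7: L1-HIT | VC [14]
  [10] addr=0x76 blk=14 s=6: VC-HIT | VC [38]
  [11] addr=0xf3 blk=30 s=6: MISS | VC [38, 14]
  [12] addr=0xf3 blk=30 s=6: L1-HIT | VC [38, 14]
  [13] addr=0x49 blk=9 s=1: MISS | VC [38, 14, 25]
  [14] addr=0x8f blk=17 s=1: MISS | VC [38, 14, 25, 9]
  [15] addr=0x4a blk=9 s=1: VC-HIT | VC [38, 14, 25, 17]

MISSES = 8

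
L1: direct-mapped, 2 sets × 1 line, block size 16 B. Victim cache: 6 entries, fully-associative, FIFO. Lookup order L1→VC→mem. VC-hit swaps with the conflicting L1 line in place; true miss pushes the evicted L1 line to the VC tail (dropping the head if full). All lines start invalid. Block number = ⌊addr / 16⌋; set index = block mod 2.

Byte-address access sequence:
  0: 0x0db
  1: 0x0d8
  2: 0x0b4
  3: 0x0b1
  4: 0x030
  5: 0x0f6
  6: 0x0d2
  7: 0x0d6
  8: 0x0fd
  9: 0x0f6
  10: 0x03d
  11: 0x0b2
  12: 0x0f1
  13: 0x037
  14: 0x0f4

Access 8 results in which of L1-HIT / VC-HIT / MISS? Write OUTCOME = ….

OUTCOME = VC-HIT

0: 0xdb (blk 13, set 1) → MISS  vc=[]
1: 0xd8 (blk 13, set 1) → L1-HIT  vc=[]
2: 0xb4 (blk 11, set 1) → MISS  vc=[13]
3: 0xb1 (blk 11, set 1) → L1-HIT  vc=[13]
4: 0x30 (blk 3, set 1) → MISS  vc=[13, 11]
5: 0xf6 (blk 15, set 1) → MISS  vc=[13, 11, 3]
6: 0xd2 (blk 13, set 1) → VC-HIT  vc=[15, 11, 3]
7: 0xd6 (blk 13, set 1) → L1-HIT  vc=[15, 11, 3]
8: 0xfd (blk 15, set 1) → VC-HIT  vc=[13, 11, 3]
9: 0xf6 (blk 15, set 1) → L1-HIT  vc=[13, 11, 3]
10: 0x3d (blk 3, set 1) → VC-HIT  vc=[13, 11, 15]
11: 0xb2 (blk 11, set 1) → VC-HIT  vc=[13, 3, 15]
12: 0xf1 (blk 15, set 1) → VC-HIT  vc=[13, 3, 11]
13: 0x37 (blk 3, set 1) → VC-HIT  vc=[13, 15, 11]
14: 0xf4 (blk 15, set 1) → VC-HIT  vc=[13, 3, 11]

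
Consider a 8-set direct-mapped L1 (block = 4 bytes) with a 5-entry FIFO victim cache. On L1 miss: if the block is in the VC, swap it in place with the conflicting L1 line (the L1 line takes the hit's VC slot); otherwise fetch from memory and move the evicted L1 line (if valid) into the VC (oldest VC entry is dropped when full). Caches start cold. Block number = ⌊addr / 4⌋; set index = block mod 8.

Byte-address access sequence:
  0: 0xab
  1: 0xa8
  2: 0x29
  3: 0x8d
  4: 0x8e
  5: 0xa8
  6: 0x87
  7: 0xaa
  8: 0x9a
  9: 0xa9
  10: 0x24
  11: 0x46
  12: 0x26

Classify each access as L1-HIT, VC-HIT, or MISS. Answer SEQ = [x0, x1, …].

SEQ = [MISS, L1-HIT, MISS, MISS, L1-HIT, VC-HIT, MISS, L1-HIT, MISS, L1-HIT, MISS, MISS, VC-HIT]

0: 0xab (blk 42, set 2) → MISS  vc=[]
1: 0xa8 (blk 42, set 2) → L1-HIT  vc=[]
2: 0x29 (blk 10, set 2) → MISS  vc=[42]
3: 0x8d (blk 35, set 3) → MISS  vc=[42]
4: 0x8e (blk 35, set 3) → L1-HIT  vc=[42]
5: 0xa8 (blk 42, set 2) → VC-HIT  vc=[10]
6: 0x87 (blk 33, set 1) → MISS  vc=[10]
7: 0xaa (blk 42, set 2) → L1-HIT  vc=[10]
8: 0x9a (blk 38, set 6) → MISS  vc=[10]
9: 0xa9 (blk 42, set 2) → L1-HIT  vc=[10]
10: 0x24 (blk 9, set 1) → MISS  vc=[10, 33]
11: 0x46 (blk 17, set 1) → MISS  vc=[10, 33, 9]
12: 0x26 (blk 9, set 1) → VC-HIT  vc=[10, 33, 17]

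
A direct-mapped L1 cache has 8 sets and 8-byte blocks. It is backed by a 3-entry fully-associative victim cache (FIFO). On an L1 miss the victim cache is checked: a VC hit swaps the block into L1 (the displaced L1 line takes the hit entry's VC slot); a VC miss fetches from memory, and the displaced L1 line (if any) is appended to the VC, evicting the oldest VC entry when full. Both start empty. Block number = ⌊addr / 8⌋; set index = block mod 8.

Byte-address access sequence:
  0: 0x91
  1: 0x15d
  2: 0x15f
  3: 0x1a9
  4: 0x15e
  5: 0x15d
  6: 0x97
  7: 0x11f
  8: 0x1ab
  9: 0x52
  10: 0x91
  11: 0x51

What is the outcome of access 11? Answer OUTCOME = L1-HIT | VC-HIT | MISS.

OUTCOME = VC-HIT

#0 0x91→b18/s2 MISS; vc=[]
#1 0x15d→b43/s3 MISS; vc=[]
#2 0x15f→b43/s3 L1-HIT; vc=[]
#3 0x1a9→b53/s5 MISS; vc=[]
#4 0x15e→b43/s3 L1-HIT; vc=[]
#5 0x15d→b43/s3 L1-HIT; vc=[]
#6 0x97→b18/s2 L1-HIT; vc=[]
#7 0x11f→b35/s3 MISS; vc=[43]
#8 0x1ab→b53/s5 L1-HIT; vc=[43]
#9 0x52→b10/s2 MISS; vc=[43,18]
#10 0x91→b18/s2 VC-HIT; vc=[43,10]
#11 0x51→b10/s2 VC-HIT; vc=[43,18]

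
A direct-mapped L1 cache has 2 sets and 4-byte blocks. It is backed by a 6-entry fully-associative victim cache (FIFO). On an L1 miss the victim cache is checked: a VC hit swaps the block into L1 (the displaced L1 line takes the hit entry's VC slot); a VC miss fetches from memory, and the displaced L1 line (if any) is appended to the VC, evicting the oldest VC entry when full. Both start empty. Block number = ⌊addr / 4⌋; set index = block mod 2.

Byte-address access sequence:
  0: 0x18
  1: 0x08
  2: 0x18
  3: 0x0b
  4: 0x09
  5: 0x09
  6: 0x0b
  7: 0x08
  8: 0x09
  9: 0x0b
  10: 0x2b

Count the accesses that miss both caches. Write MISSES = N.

0: 0x18 (blk 6, set 0) → MISS  vc=[]
1: 0x8 (blk 2, set 0) → MISS  vc=[6]
2: 0x18 (blk 6, set 0) → VC-HIT  vc=[2]
3: 0xb (blk 2, set 0) → VC-HIT  vc=[6]
4: 0x9 (blk 2, set 0) → L1-HIT  vc=[6]
5: 0x9 (blk 2, set 0) → L1-HIT  vc=[6]
6: 0xb (blk 2, set 0) → L1-HIT  vc=[6]
7: 0x8 (blk 2, set 0) → L1-HIT  vc=[6]
8: 0x9 (blk 2, set 0) → L1-HIT  vc=[6]
9: 0xb (blk 2, set 0) → L1-HIT  vc=[6]
10: 0x2b (blk 10, set 0) → MISS  vc=[6, 2]

MISSES = 3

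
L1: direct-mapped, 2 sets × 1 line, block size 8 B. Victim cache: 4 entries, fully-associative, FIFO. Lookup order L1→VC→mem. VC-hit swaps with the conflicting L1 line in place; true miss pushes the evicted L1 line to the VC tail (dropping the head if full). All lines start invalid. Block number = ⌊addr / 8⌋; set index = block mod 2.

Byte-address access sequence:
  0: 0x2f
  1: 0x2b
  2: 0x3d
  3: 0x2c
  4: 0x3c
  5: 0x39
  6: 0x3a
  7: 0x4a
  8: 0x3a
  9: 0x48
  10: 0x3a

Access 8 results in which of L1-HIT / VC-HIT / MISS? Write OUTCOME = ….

#0 0x2f→b5/s1 MISS; vc=[]
#1 0x2b→b5/s1 L1-HIT; vc=[]
#2 0x3d→b7/s1 MISS; vc=[5]
#3 0x2c→b5/s1 VC-HIT; vc=[7]
#4 0x3c→b7/s1 VC-HIT; vc=[5]
#5 0x39→b7/s1 L1-HIT; vc=[5]
#6 0x3a→b7/s1 L1-HIT; vc=[5]
#7 0x4a→b9/s1 MISS; vc=[5,7]
#8 0x3a→b7/s1 VC-HIT; vc=[5,9]
#9 0x48→b9/s1 VC-HIT; vc=[5,7]
#10 0x3a→b7/s1 VC-HIT; vc=[5,9]

OUTCOME = VC-HIT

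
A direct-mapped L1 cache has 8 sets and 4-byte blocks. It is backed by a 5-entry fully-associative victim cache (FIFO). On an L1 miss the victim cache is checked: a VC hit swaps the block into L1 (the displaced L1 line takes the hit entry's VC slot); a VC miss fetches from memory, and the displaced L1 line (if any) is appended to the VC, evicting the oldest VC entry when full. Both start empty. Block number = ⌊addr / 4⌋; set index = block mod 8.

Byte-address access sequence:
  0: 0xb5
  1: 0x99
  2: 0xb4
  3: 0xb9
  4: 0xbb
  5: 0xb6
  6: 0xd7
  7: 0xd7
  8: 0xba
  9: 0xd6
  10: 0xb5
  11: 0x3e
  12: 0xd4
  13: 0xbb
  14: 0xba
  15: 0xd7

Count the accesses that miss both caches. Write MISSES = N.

#0 0xb5→b45/s5 MISS; vc=[]
#1 0x99→b38/s6 MISS; vc=[]
#2 0xb4→b45/s5 L1-HIT; vc=[]
#3 0xb9→b46/s6 MISS; vc=[38]
#4 0xbb→b46/s6 L1-HIT; vc=[38]
#5 0xb6→b45/s5 L1-HIT; vc=[38]
#6 0xd7→b53/s5 MISS; vc=[38,45]
#7 0xd7→b53/s5 L1-HIT; vc=[38,45]
#8 0xba→b46/s6 L1-HIT; vc=[38,45]
#9 0xd6→b53/s5 L1-HIT; vc=[38,45]
#10 0xb5→b45/s5 VC-HIT; vc=[38,53]
#11 0x3e→b15/s7 MISS; vc=[38,53]
#12 0xd4→b53/s5 VC-HIT; vc=[38,45]
#13 0xbb→b46/s6 L1-HIT; vc=[38,45]
#14 0xba→b46/s6 L1-HIT; vc=[38,45]
#15 0xd7→b53/s5 L1-HIT; vc=[38,45]

MISSES = 5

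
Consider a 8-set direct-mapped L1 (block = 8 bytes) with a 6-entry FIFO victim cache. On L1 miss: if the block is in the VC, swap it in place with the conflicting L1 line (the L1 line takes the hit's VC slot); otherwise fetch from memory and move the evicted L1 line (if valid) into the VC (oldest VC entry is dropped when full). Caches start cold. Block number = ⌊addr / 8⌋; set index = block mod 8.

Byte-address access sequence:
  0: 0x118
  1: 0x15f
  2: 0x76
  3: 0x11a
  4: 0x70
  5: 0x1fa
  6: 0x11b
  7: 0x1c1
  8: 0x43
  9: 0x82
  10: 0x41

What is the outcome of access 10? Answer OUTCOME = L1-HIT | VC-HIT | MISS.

OUTCOME = VC-HIT

0: 0x118 (blk 35, set 3) → MISS  vc=[]
1: 0x15f (blk 43, set 3) → MISS  vc=[35]
2: 0x76 (blk 14, set 6) → MISS  vc=[35]
3: 0x11a (blk 35, set 3) → VC-HIT  vc=[43]
4: 0x70 (blk 14, set 6) → L1-HIT  vc=[43]
5: 0x1fa (blk 63, set 7) → MISS  vc=[43]
6: 0x11b (blk 35, set 3) → L1-HIT  vc=[43]
7: 0x1c1 (blk 56, set 0) → MISS  vc=[43]
8: 0x43 (blk 8, set 0) → MISS  vc=[43, 56]
9: 0x82 (blk 16, set 0) → MISS  vc=[43, 56, 8]
10: 0x41 (blk 8, set 0) → VC-HIT  vc=[43, 56, 16]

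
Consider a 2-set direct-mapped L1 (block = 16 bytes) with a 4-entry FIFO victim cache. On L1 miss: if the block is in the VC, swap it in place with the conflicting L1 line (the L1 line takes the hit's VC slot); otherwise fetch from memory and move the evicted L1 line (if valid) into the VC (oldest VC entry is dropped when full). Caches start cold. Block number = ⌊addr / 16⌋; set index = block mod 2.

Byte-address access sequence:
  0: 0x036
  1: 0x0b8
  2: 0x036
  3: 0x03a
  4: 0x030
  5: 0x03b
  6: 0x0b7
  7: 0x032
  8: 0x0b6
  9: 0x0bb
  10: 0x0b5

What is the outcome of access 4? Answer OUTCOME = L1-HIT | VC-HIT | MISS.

OUTCOME = L1-HIT

  [0] addr=0x36 blk=3 s=1: MISS | VC []
  [1] addr=0xb8 blk=11 s=1: MISS | VC [3]
  [2] addr=0x36 blk=3 s=1: VC-HIT | VC [11]
  [3] addr=0x3a blk=3 s=1: L1-HIT | VC [11]
  [4] addr=0x30 blk=3 s=1: L1-HIT | VC [11]
  [5] addr=0x3b blk=3 s=1: L1-HIT | VC [11]
  [6] addr=0xb7 blk=11 s=1: VC-HIT | VC [3]
  [7] addr=0x32 blk=3 s=1: VC-HIT | VC [11]
  [8] addr=0xb6 blk=11 s=1: VC-HIT | VC [3]
  [9] addr=0xbb blk=11 s=1: L1-HIT | VC [3]
  [10] addr=0xb5 blk=11 s=1: L1-HIT | VC [3]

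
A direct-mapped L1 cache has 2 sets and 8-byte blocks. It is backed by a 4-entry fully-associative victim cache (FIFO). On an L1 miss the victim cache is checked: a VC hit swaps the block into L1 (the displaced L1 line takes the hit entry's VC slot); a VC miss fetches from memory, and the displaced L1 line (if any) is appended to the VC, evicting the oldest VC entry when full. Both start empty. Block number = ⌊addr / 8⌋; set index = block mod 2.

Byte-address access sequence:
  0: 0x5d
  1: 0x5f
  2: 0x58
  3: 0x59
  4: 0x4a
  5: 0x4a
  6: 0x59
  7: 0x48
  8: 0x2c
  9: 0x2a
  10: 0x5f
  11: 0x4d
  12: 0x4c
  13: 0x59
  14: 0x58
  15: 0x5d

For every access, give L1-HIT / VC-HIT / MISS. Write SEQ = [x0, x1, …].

  [0] addr=0x5d blk=11 s=1: MISS | VC []
  [1] addr=0x5f blk=11 s=1: L1-HIT | VC []
  [2] addr=0x58 blk=11 s=1: L1-HIT | VC []
  [3] addr=0x59 blk=11 s=1: L1-HIT | VC []
  [4] addr=0x4a blk=9 s=1: MISS | VC [11]
  [5] addr=0x4a blk=9 s=1: L1-HIT | VC [11]
  [6] addr=0x59 blk=11 s=1: VC-HIT | VC [9]
  [7] addr=0x48 blk=9 s=1: VC-HIT | VC [11]
  [8] addr=0x2c blk=5 s=1: MISS | VC [11, 9]
  [9] addr=0x2a blk=5 s=1: L1-HIT | VC [11, 9]
  [10] addr=0x5f blk=11 s=1: VC-HIT | VC [5, 9]
  [11] addr=0x4d blk=9 s=1: VC-HIT | VC [5, 11]
  [12] addr=0x4c blk=9 s=1: L1-HIT | VC [5, 11]
  [13] addr=0x59 blk=11 s=1: VC-HIT | VC [5, 9]
  [14] addr=0x58 blk=11 s=1: L1-HIT | VC [5, 9]
  [15] addr=0x5d blk=11 s=1: L1-HIT | VC [5, 9]

SEQ = [MISS, L1-HIT, L1-HIT, L1-HIT, MISS, L1-HIT, VC-HIT, VC-HIT, MISS, L1-HIT, VC-HIT, VC-HIT, L1-HIT, VC-HIT, L1-HIT, L1-HIT]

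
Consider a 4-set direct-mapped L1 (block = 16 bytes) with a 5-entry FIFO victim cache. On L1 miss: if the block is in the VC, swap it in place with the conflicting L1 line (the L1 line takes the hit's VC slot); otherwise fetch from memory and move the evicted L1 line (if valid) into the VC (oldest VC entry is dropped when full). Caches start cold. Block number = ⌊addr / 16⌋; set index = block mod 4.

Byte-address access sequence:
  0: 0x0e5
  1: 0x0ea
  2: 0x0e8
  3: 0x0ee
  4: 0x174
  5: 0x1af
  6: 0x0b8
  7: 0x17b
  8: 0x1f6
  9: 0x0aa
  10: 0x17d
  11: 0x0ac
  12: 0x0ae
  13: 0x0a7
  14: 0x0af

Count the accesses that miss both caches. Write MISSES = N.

  [0] addr=0xe5 blk=14 s=2: MISS | VC []
  [1] addr=0xea blk=14 s=2: L1-HIT | VC []
  [2] addr=0xe8 blk=14 s=2: L1-HIT | VC []
  [3] addr=0xee blk=14 s=2: L1-HIT | VC []
  [4] addr=0x174 blk=23 s=3: MISS | VC []
  [5] addr=0x1af blk=26 s=2: MISS | VC [14]
  [6] addr=0xb8 blk=11 s=3: MISS | VC [14, 23]
  [7] addr=0x17b blk=23 s=3: VC-HIT | VC [14, 11]
  [8] addr=0x1f6 blk=31 s=3: MISS | VC [14, 11, 23]
  [9] addr=0xaa blk=10 s=2: MISS | VC [14, 11, 23, 26]
  [10] addr=0x17d blk=23 s=3: VC-HIT | VC [14, 11, 31, 26]
  [11] addr=0xac blk=10 s=2: L1-HIT | VC [14, 11, 31, 26]
  [12] addr=0xae blk=10 s=2: L1-HIT | VC [14, 11, 31, 26]
  [13] addr=0xa7 blk=10 s=2: L1-HIT | VC [14, 11, 31, 26]
  [14] addr=0xaf blk=10 s=2: L1-HIT | VC [14, 11, 31, 26]

MISSES = 6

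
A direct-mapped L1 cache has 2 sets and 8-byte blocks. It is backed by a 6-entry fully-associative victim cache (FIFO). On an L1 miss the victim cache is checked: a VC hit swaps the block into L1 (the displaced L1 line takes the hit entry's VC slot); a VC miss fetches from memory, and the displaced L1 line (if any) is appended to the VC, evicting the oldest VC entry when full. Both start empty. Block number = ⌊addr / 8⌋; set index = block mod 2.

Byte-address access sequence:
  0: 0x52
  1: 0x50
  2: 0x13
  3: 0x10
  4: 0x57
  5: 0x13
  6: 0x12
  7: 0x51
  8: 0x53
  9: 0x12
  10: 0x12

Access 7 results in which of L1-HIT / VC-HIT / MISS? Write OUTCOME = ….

  [0] addr=0x52 blk=10 s=0: MISS | VC []
  [1] addr=0x50 blk=10 s=0: L1-HIT | VC []
  [2] addr=0x13 blk=2 s=0: MISS | VC [10]
  [3] addr=0x10 blk=2 s=0: L1-HIT | VC [10]
  [4] addr=0x57 blk=10 s=0: VC-HIT | VC [2]
  [5] addr=0x13 blk=2 s=0: VC-HIT | VC [10]
  [6] addr=0x12 blk=2 s=0: L1-HIT | VC [10]
  [7] addr=0x51 blk=10 s=0: VC-HIT | VC [2]
  [8] addr=0x53 blk=10 s=0: L1-HIT | VC [2]
  [9] addr=0x12 blk=2 s=0: VC-HIT | VC [10]
  [10] addr=0x12 blk=2 s=0: L1-HIT | VC [10]

OUTCOME = VC-HIT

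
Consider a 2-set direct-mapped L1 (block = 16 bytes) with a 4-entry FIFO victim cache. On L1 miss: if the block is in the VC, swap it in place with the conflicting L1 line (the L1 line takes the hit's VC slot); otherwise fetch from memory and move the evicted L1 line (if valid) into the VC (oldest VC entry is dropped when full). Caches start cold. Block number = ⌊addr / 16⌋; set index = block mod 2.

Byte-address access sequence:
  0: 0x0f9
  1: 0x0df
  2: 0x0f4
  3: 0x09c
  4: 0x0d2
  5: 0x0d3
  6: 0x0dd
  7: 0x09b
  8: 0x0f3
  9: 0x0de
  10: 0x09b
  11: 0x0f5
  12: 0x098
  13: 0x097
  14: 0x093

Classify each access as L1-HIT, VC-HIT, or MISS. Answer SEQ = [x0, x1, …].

#0 0xf9→b15/s1 MISS; vc=[]
#1 0xdf→b13/s1 MISS; vc=[15]
#2 0xf4→b15/s1 VC-HIT; vc=[13]
#3 0x9c→b9/s1 MISS; vc=[13,15]
#4 0xd2→b13/s1 VC-HIT; vc=[9,15]
#5 0xd3→b13/s1 L1-HIT; vc=[9,15]
#6 0xdd→b13/s1 L1-HIT; vc=[9,15]
#7 0x9b→b9/s1 VC-HIT; vc=[13,15]
#8 0xf3→b15/s1 VC-HIT; vc=[13,9]
#9 0xde→b13/s1 VC-HIT; vc=[15,9]
#10 0x9b→b9/s1 VC-HIT; vc=[15,13]
#11 0xf5→b15/s1 VC-HIT; vc=[9,13]
#12 0x98→b9/s1 VC-HIT; vc=[15,13]
#13 0x97→b9/s1 L1-HIT; vc=[15,13]
#14 0x93→b9/s1 L1-HIT; vc=[15,13]

SEQ = [MISS, MISS, VC-HIT, MISS, VC-HIT, L1-HIT, L1-HIT, VC-HIT, VC-HIT, VC-HIT, VC-HIT, VC-HIT, VC-HIT, L1-HIT, L1-HIT]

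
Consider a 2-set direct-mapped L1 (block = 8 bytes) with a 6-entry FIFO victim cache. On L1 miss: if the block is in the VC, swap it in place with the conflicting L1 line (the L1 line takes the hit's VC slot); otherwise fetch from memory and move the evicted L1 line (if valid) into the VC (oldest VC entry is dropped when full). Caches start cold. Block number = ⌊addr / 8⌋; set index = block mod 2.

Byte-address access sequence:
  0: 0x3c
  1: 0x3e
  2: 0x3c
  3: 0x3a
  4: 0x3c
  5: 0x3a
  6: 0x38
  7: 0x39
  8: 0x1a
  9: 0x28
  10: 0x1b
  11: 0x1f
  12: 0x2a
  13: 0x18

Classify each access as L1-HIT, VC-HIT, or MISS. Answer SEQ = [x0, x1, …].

SEQ = [MISS, L1-HIT, L1-HIT, L1-HIT, L1-HIT, L1-HIT, L1-HIT, L1-HIT, MISS, MISS, VC-HIT, L1-HIT, VC-HIT, VC-HIT]

#0 0x3c→b7/s1 MISS; vc=[]
#1 0x3e→b7/s1 L1-HIT; vc=[]
#2 0x3c→b7/s1 L1-HIT; vc=[]
#3 0x3a→b7/s1 L1-HIT; vc=[]
#4 0x3c→b7/s1 L1-HIT; vc=[]
#5 0x3a→b7/s1 L1-HIT; vc=[]
#6 0x38→b7/s1 L1-HIT; vc=[]
#7 0x39→b7/s1 L1-HIT; vc=[]
#8 0x1a→b3/s1 MISS; vc=[7]
#9 0x28→b5/s1 MISS; vc=[7,3]
#10 0x1b→b3/s1 VC-HIT; vc=[7,5]
#11 0x1f→b3/s1 L1-HIT; vc=[7,5]
#12 0x2a→b5/s1 VC-HIT; vc=[7,3]
#13 0x18→b3/s1 VC-HIT; vc=[7,5]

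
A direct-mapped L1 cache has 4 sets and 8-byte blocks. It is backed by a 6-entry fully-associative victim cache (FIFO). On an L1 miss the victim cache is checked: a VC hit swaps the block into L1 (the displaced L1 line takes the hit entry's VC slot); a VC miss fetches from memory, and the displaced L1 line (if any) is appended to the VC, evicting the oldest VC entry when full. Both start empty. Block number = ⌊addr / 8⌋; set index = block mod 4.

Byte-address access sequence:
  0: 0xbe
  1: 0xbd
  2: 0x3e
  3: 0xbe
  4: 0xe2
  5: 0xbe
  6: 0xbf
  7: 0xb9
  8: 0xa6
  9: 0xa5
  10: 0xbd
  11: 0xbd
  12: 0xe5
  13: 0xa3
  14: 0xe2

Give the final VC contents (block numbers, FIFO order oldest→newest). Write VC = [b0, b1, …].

VC = [7, 20]

#0 0xbe→b23/s3 MISS; vc=[]
#1 0xbd→b23/s3 L1-HIT; vc=[]
#2 0x3e→b7/s3 MISS; vc=[23]
#3 0xbe→b23/s3 VC-HIT; vc=[7]
#4 0xe2→b28/s0 MISS; vc=[7]
#5 0xbe→b23/s3 L1-HIT; vc=[7]
#6 0xbf→b23/s3 L1-HIT; vc=[7]
#7 0xb9→b23/s3 L1-HIT; vc=[7]
#8 0xa6→b20/s0 MISS; vc=[7,28]
#9 0xa5→b20/s0 L1-HIT; vc=[7,28]
#10 0xbd→b23/s3 L1-HIT; vc=[7,28]
#11 0xbd→b23/s3 L1-HIT; vc=[7,28]
#12 0xe5→b28/s0 VC-HIT; vc=[7,20]
#13 0xa3→b20/s0 VC-HIT; vc=[7,28]
#14 0xe2→b28/s0 VC-HIT; vc=[7,20]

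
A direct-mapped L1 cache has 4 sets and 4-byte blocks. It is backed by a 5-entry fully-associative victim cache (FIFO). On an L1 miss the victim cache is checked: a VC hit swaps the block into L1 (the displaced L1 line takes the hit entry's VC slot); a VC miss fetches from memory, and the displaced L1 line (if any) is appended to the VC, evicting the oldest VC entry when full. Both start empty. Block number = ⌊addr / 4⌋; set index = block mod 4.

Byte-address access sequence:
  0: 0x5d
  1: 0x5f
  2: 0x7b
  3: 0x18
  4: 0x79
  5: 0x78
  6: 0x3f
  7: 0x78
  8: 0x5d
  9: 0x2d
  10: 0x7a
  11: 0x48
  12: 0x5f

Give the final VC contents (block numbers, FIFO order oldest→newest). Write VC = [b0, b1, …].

VC = [6, 15, 11, 30]

#0 0x5d→b23/s3 MISS; vc=[]
#1 0x5f→b23/s3 L1-HIT; vc=[]
#2 0x7b→b30/s2 MISS; vc=[]
#3 0x18→b6/s2 MISS; vc=[30]
#4 0x79→b30/s2 VC-HIT; vc=[6]
#5 0x78→b30/s2 L1-HIT; vc=[6]
#6 0x3f→b15/s3 MISS; vc=[6,23]
#7 0x78→b30/s2 L1-HIT; vc=[6,23]
#8 0x5d→b23/s3 VC-HIT; vc=[6,15]
#9 0x2d→b11/s3 MISS; vc=[6,15,23]
#10 0x7a→b30/s2 L1-HIT; vc=[6,15,23]
#11 0x48→b18/s2 MISS; vc=[6,15,23,30]
#12 0x5f→b23/s3 VC-HIT; vc=[6,15,11,30]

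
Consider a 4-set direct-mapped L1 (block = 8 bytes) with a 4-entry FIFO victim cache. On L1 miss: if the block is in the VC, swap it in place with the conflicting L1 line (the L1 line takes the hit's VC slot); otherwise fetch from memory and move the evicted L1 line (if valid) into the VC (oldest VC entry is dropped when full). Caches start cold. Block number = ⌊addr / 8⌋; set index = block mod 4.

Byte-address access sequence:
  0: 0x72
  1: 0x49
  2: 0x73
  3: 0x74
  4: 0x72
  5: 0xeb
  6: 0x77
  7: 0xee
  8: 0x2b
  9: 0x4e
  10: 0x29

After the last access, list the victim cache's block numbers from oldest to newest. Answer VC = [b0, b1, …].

VC = [9, 29]

  [0] addr=0x72 blk=14 s=2: MISS | VC []
  [1] addr=0x49 blk=9 s=1: MISS | VC []
  [2] addr=0x73 blk=14 s=2: L1-HIT | VC []
  [3] addr=0x74 blk=14 s=2: L1-HIT | VC []
  [4] addr=0x72 blk=14 s=2: L1-HIT | VC []
  [5] addr=0xeb blk=29 s=1: MISS | VC [9]
  [6] addr=0x77 blk=14 s=2: L1-HIT | VC [9]
  [7] addr=0xee blk=29 s=1: L1-HIT | VC [9]
  [8] addr=0x2b blk=5 s=1: MISS | VC [9, 29]
  [9] addr=0x4e blk=9 s=1: VC-HIT | VC [5, 29]
  [10] addr=0x29 blk=5 s=1: VC-HIT | VC [9, 29]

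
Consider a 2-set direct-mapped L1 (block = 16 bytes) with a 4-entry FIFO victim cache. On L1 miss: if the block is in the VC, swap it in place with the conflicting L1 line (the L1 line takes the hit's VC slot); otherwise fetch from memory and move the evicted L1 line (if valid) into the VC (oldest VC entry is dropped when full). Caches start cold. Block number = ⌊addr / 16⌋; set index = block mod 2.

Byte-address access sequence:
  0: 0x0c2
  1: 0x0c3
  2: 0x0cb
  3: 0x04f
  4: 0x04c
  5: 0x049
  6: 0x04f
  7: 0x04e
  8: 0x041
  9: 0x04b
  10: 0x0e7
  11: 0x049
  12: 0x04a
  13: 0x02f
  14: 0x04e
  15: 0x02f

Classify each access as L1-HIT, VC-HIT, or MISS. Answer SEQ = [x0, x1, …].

  [0] addr=0xc2 blk=12 s=0: MISS | VC []
  [1] addr=0xc3 blk=12 s=0: L1-HIT | VC []
  [2] addr=0xcb blk=12 s=0: L1-HIT | VC []
  [3] addr=0x4f blk=4 s=0: MISS | VC [12]
  [4] addr=0x4c blk=4 s=0: L1-HIT | VC [12]
  [5] addr=0x49 blk=4 s=0: L1-HIT | VC [12]
  [6] addr=0x4f blk=4 s=0: L1-HIT | VC [12]
  [7] addr=0x4e blk=4 s=0: L1-HIT | VC [12]
  [8] addr=0x41 blk=4 s=0: L1-HIT | VC [12]
  [9] addr=0x4b blk=4 s=0: L1-HIT | VC [12]
  [10] addr=0xe7 blk=14 s=0: MISS | VC [12, 4]
  [11] addr=0x49 blk=4 s=0: VC-HIT | VC [12, 14]
  [12] addr=0x4a blk=4 s=0: L1-HIT | VC [12, 14]
  [13] addr=0x2f blk=2 s=0: MISS | VC [12, 14, 4]
  [14] addr=0x4e blk=4 s=0: VC-HIT | VC [12, 14, 2]
  [15] addr=0x2f blk=2 s=0: VC-HIT | VC [12, 14, 4]

SEQ = [MISS, L1-HIT, L1-HIT, MISS, L1-HIT, L1-HIT, L1-HIT, L1-HIT, L1-HIT, L1-HIT, MISS, VC-HIT, L1-HIT, MISS, VC-HIT, VC-HIT]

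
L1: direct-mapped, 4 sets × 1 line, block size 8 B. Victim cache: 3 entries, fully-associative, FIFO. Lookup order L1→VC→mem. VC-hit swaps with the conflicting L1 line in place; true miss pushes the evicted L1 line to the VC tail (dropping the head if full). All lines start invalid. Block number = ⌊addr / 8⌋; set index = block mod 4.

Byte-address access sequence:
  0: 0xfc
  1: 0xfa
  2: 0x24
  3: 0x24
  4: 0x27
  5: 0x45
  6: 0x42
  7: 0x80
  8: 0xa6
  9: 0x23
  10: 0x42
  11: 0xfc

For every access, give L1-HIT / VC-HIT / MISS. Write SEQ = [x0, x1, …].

SEQ = [MISS, L1-HIT, MISS, L1-HIT, L1-HIT, MISS, L1-HIT, MISS, MISS, VC-HIT, VC-HIT, L1-HIT]

  [0] addr=0xfc blk=31 s=3: MISS | VC []
  [1] addr=0xfa blk=31 s=3: L1-HIT | VC []
  [2] addr=0x24 blk=4 s=0: MISS | VC []
  [3] addr=0x24 blk=4 s=0: L1-HIT | VC []
  [4] addr=0x27 blk=4 s=0: L1-HIT | VC []
  [5] addr=0x45 blk=8 s=0: MISS | VC [4]
  [6] addr=0x42 blk=8 s=0: L1-HIT | VC [4]
  [7] addr=0x80 blk=16 s=0: MISS | VC [4, 8]
  [8] addr=0xa6 blk=20 s=0: MISS | VC [4, 8, 16]
  [9] addr=0x23 blk=4 s=0: VC-HIT | VC [20, 8, 16]
  [10] addr=0x42 blk=8 s=0: VC-HIT | VC [20, 4, 16]
  [11] addr=0xfc blk=31 s=3: L1-HIT | VC [20, 4, 16]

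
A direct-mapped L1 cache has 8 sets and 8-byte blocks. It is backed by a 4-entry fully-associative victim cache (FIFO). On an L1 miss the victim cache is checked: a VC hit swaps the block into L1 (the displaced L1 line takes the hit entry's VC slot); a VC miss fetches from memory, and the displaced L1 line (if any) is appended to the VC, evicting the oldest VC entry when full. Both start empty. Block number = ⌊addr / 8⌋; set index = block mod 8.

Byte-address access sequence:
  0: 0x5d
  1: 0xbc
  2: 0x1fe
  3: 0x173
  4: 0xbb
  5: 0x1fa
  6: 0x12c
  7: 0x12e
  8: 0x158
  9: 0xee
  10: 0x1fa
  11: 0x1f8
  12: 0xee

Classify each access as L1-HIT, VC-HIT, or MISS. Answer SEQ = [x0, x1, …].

SEQ = [MISS, MISS, MISS, MISS, VC-HIT, VC-HIT, MISS, L1-HIT, MISS, MISS, L1-HIT, L1-HIT, L1-HIT]

#0 0x5d→b11/s3 MISS; vc=[]
#1 0xbc→b23/s7 MISS; vc=[]
#2 0x1fe→b63/s7 MISS; vc=[23]
#3 0x173→b46/s6 MISS; vc=[23]
#4 0xbb→b23/s7 VC-HIT; vc=[63]
#5 0x1fa→b63/s7 VC-HIT; vc=[23]
#6 0x12c→b37/s5 MISS; vc=[23]
#7 0x12e→b37/s5 L1-HIT; vc=[23]
#8 0x158→b43/s3 MISS; vc=[23,11]
#9 0xee→b29/s5 MISS; vc=[23,11,37]
#10 0x1fa→b63/s7 L1-HIT; vc=[23,11,37]
#11 0x1f8→b63/s7 L1-HIT; vc=[23,11,37]
#12 0xee→b29/s5 L1-HIT; vc=[23,11,37]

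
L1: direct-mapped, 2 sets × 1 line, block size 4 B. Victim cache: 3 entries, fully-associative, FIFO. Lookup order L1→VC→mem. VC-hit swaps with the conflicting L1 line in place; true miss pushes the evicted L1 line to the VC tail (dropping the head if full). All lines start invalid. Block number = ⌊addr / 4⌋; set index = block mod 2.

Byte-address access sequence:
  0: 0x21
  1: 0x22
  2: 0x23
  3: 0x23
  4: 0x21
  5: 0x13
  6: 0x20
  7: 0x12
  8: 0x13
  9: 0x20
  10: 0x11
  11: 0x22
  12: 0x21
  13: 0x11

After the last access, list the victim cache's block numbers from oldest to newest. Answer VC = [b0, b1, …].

  [0] addr=0x21 blk=8 s=0: MISS | VC []
  [1] addr=0x22 blk=8 s=0: L1-HIT | VC []
  [2] addr=0x23 blk=8 s=0: L1-HIT | VC []
  [3] addr=0x23 blk=8 s=0: L1-HIT | VC []
  [4] addr=0x21 blk=8 s=0: L1-HIT | VC []
  [5] addr=0x13 blk=4 s=0: MISS | VC [8]
  [6] addr=0x20 blk=8 s=0: VC-HIT | VC [4]
  [7] addr=0x12 blk=4 s=0: VC-HIT | VC [8]
  [8] addr=0x13 blk=4 s=0: L1-HIT | VC [8]
  [9] addr=0x20 blk=8 s=0: VC-HIT | VC [4]
  [10] addr=0x11 blk=4 s=0: VC-HIT | VC [8]
  [11] addr=0x22 blk=8 s=0: VC-HIT | VC [4]
  [12] addr=0x21 blk=8 s=0: L1-HIT | VC [4]
  [13] addr=0x11 blk=4 s=0: VC-HIT | VC [8]

VC = [8]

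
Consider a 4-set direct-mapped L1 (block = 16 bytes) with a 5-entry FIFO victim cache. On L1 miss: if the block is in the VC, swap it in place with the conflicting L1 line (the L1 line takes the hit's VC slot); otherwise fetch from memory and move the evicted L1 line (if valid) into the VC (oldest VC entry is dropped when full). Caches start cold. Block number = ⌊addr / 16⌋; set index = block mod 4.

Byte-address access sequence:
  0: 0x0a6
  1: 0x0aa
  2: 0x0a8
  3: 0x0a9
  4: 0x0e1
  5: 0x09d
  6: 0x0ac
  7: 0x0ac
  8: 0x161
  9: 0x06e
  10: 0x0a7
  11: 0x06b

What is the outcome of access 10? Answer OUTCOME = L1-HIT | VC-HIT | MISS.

OUTCOME = VC-HIT

  [0] addr=0xa6 blk=10 s=2: MISS | VC []
  [1] addr=0xaa blk=10 s=2: L1-HIT | VC []
  [2] addr=0xa8 blk=10 s=2: L1-HIT | VC []
  [3] addr=0xa9 blk=10 s=2: L1-HIT | VC []
  [4] addr=0xe1 blk=14 s=2: MISS | VC [10]
  [5] addr=0x9d blk=9 s=1: MISS | VC [10]
  [6] addr=0xac blk=10 s=2: VC-HIT | VC [14]
  [7] addr=0xac blk=10 s=2: L1-HIT | VC [14]
  [8] addr=0x161 blk=22 s=2: MISS | VC [14, 10]
  [9] addr=0x6e blk=6 s=2: MISS | VC [14, 10, 22]
  [10] addr=0xa7 blk=10 s=2: VC-HIT | VC [14, 6, 22]
  [11] addr=0x6b blk=6 s=2: VC-HIT | VC [14, 10, 22]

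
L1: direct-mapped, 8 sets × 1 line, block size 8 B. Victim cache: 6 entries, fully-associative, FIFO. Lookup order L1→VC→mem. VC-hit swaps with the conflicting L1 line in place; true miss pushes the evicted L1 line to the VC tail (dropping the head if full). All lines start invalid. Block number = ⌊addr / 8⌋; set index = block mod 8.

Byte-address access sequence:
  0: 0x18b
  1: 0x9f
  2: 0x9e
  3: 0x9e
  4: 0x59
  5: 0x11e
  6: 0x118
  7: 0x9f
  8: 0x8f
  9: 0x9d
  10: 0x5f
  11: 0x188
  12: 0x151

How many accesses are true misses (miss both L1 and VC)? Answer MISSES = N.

MISSES = 6

0: 0x18b (blk 49, set 1) → MISS  vc=[]
1: 0x9f (blk 19, set 3) → MISS  vc=[]
2: 0x9e (blk 19, set 3) → L1-HIT  vc=[]
3: 0x9e (blk 19, set 3) → L1-HIT  vc=[]
4: 0x59 (blk 11, set 3) → MISS  vc=[19]
5: 0x11e (blk 35, set 3) → MISS  vc=[19, 11]
6: 0x118 (blk 35, set 3) → L1-HIT  vc=[19, 11]
7: 0x9f (blk 19, set 3) → VC-HIT  vc=[35, 11]
8: 0x8f (blk 17, set 1) → MISS  vc=[35, 11, 49]
9: 0x9d (blk 19, set 3) → L1-HIT  vc=[35, 11, 49]
10: 0x5f (blk 11, set 3) → VC-HIT  vc=[35, 19, 49]
11: 0x188 (blk 49, set 1) → VC-HIT  vc=[35, 19, 17]
12: 0x151 (blk 42, set 2) → MISS  vc=[35, 19, 17]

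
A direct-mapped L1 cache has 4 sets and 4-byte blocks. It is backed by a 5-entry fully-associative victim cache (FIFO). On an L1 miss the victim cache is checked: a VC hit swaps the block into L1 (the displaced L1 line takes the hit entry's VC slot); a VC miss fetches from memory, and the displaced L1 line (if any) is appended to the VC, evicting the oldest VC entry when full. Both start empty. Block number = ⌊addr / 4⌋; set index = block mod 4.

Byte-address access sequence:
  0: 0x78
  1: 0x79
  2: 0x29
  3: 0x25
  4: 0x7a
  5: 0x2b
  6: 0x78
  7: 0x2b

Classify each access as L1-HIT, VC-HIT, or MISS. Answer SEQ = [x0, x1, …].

SEQ = [MISS, L1-HIT, MISS, MISS, VC-HIT, VC-HIT, VC-HIT, VC-HIT]

  [0] addr=0x78 blk=30 s=2: MISS | VC []
  [1] addr=0x79 blk=30 s=2: L1-HIT | VC []
  [2] addr=0x29 blk=10 s=2: MISS | VC [30]
  [3] addr=0x25 blk=9 s=1: MISS | VC [30]
  [4] addr=0x7a blk=30 s=2: VC-HIT | VC [10]
  [5] addr=0x2b blk=10 s=2: VC-HIT | VC [30]
  [6] addr=0x78 blk=30 s=2: VC-HIT | VC [10]
  [7] addr=0x2b blk=10 s=2: VC-HIT | VC [30]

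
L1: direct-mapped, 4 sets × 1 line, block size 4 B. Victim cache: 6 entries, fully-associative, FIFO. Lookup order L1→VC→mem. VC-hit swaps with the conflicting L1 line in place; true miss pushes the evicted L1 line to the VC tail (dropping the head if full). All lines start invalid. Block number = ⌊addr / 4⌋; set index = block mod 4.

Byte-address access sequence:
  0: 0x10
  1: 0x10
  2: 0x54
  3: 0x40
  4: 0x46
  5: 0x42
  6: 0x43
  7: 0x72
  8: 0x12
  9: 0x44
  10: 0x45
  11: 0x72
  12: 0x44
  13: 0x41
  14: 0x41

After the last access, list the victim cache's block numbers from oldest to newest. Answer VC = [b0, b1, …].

VC = [4, 21, 28]

#0 0x10→b4/s0 MISS; vc=[]
#1 0x10→b4/s0 L1-HIT; vc=[]
#2 0x54→b21/s1 MISS; vc=[]
#3 0x40→b16/s0 MISS; vc=[4]
#4 0x46→b17/s1 MISS; vc=[4,21]
#5 0x42→b16/s0 L1-HIT; vc=[4,21]
#6 0x43→b16/s0 L1-HIT; vc=[4,21]
#7 0x72→b28/s0 MISS; vc=[4,21,16]
#8 0x12→b4/s0 VC-HIT; vc=[28,21,16]
#9 0x44→b17/s1 L1-HIT; vc=[28,21,16]
#10 0x45→b17/s1 L1-HIT; vc=[28,21,16]
#11 0x72→b28/s0 VC-HIT; vc=[4,21,16]
#12 0x44→b17/s1 L1-HIT; vc=[4,21,16]
#13 0x41→b16/s0 VC-HIT; vc=[4,21,28]
#14 0x41→b16/s0 L1-HIT; vc=[4,21,28]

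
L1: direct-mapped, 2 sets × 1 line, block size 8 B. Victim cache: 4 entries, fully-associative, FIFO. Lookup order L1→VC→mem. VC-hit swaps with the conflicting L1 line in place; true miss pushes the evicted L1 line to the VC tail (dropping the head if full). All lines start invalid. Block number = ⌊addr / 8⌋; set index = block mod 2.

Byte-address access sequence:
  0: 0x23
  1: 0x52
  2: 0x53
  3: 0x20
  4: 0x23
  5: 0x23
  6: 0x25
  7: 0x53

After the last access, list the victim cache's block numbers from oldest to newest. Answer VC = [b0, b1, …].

VC = [4]

  [0] addr=0x23 blk=4 s=0: MISS | VC []
  [1] addr=0x52 blk=10 s=0: MISS | VC [4]
  [2] addr=0x53 blk=10 s=0: L1-HIT | VC [4]
  [3] addr=0x20 blk=4 s=0: VC-HIT | VC [10]
  [4] addr=0x23 blk=4 s=0: L1-HIT | VC [10]
  [5] addr=0x23 blk=4 s=0: L1-HIT | VC [10]
  [6] addr=0x25 blk=4 s=0: L1-HIT | VC [10]
  [7] addr=0x53 blk=10 s=0: VC-HIT | VC [4]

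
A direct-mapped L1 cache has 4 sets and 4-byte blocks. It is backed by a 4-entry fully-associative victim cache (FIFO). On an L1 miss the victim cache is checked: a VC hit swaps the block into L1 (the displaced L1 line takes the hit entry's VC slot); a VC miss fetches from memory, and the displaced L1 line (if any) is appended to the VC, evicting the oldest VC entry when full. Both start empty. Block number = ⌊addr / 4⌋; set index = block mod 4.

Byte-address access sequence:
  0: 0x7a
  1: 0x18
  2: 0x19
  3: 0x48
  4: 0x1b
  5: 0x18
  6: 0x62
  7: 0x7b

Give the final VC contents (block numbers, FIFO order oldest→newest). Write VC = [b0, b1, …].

0: 0x7a (blk 30, set 2) → MISS  vc=[]
1: 0x18 (blk 6, set 2) → MISS  vc=[30]
2: 0x19 (blk 6, set 2) → L1-HIT  vc=[30]
3: 0x48 (blk 18, set 2) → MISS  vc=[30, 6]
4: 0x1b (blk 6, set 2) → VC-HIT  vc=[30, 18]
5: 0x18 (blk 6, set 2) → L1-HIT  vc=[30, 18]
6: 0x62 (blk 24, set 0) → MISS  vc=[30, 18]
7: 0x7b (blk 30, set 2) → VC-HIT  vc=[6, 18]

VC = [6, 18]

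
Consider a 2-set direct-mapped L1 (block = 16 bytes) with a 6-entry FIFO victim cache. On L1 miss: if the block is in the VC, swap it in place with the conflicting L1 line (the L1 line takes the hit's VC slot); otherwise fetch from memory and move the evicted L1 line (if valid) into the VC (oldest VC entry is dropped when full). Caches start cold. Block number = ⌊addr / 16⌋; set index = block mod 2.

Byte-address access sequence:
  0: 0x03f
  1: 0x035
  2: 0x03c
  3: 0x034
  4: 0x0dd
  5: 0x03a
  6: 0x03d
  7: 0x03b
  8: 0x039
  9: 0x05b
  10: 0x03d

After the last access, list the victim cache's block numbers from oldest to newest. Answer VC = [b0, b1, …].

VC = [13, 5]

#0 0x3f→b3/s1 MISS; vc=[]
#1 0x35→b3/s1 L1-HIT; vc=[]
#2 0x3c→b3/s1 L1-HIT; vc=[]
#3 0x34→b3/s1 L1-HIT; vc=[]
#4 0xdd→b13/s1 MISS; vc=[3]
#5 0x3a→b3/s1 VC-HIT; vc=[13]
#6 0x3d→b3/s1 L1-HIT; vc=[13]
#7 0x3b→b3/s1 L1-HIT; vc=[13]
#8 0x39→b3/s1 L1-HIT; vc=[13]
#9 0x5b→b5/s1 MISS; vc=[13,3]
#10 0x3d→b3/s1 VC-HIT; vc=[13,5]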